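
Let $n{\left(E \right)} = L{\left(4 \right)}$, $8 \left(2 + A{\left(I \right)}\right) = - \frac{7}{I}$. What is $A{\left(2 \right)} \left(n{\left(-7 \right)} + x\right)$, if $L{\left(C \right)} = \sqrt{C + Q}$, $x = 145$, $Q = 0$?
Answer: $- \frac{5733}{16} \approx -358.31$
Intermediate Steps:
$L{\left(C \right)} = \sqrt{C}$ ($L{\left(C \right)} = \sqrt{C + 0} = \sqrt{C}$)
$A{\left(I \right)} = -2 - \frac{7}{8 I}$ ($A{\left(I \right)} = -2 + \frac{\left(-7\right) \frac{1}{I}}{8} = -2 - \frac{7}{8 I}$)
$n{\left(E \right)} = 2$ ($n{\left(E \right)} = \sqrt{4} = 2$)
$A{\left(2 \right)} \left(n{\left(-7 \right)} + x\right) = \left(-2 - \frac{7}{8 \cdot 2}\right) \left(2 + 145\right) = \left(-2 - \frac{7}{16}\right) 147 = \left(- \frac{39}{16}\right) 147 = - \frac{5733}{16}$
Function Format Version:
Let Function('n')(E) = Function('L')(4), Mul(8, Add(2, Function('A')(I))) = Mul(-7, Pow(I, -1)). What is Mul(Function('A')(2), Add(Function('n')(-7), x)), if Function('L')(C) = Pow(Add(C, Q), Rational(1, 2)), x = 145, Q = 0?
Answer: Rational(-5733, 16) ≈ -358.31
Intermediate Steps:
Function('L')(C) = Pow(C, Rational(1, 2)) (Function('L')(C) = Pow(Add(C, 0), Rational(1, 2)) = Pow(C, Rational(1, 2)))
Function('A')(I) = Add(-2, Mul(Rational(-7, 8), Pow(I, -1))) (Function('A')(I) = Add(-2, Mul(Rational(1, 8), Mul(-7, Pow(I, -1)))) = Add(-2, Mul(Rational(-7, 8), Pow(I, -1))))
Function('n')(E) = 2 (Function('n')(E) = Pow(4, Rational(1, 2)) = 2)
Mul(Function('A')(2), Add(Function('n')(-7), x)) = Mul(Add(-2, Mul(Rational(-7, 8), Pow(2, -1))), Add(2, 145)) = Mul(Add(-2, Mul(Rational(-7, 8), Rational(1, 2))), 147) = Mul(Add(-2, Rational(-7, 16)), 147) = Mul(Rational(-39, 16), 147) = Rational(-5733, 16)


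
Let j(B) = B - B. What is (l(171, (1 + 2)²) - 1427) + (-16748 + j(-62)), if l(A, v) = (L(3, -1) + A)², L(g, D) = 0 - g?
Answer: 10049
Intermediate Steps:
L(g, D) = -g
j(B) = 0
l(A, v) = (-3 + A)² (l(A, v) = (-1*3 + A)² = (-3 + A)²)
(l(171, (1 + 2)²) - 1427) + (-16748 + j(-62)) = ((-3 + 171)² - 1427) + (-16748 + 0) = (168² - 1427) - 16748 = (28224 - 1427) - 16748 = 26797 - 16748 = 10049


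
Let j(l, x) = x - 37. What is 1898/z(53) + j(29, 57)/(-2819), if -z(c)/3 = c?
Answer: -5353642/448221 ≈ -11.944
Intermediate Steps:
z(c) = -3*c
j(l, x) = -37 + x
1898/z(53) + j(29, 57)/(-2819) = 1898/((-3*53)) + (-37 + 57)/(-2819) = 1898/(-159) + 20*(-1/2819) = 1898*(-1/159) - 20/2819 = -1898/159 - 20/2819 = -5353642/448221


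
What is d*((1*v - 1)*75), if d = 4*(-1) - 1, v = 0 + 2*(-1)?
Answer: 1125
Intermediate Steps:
v = -2 (v = 0 - 2 = -2)
d = -5 (d = -4 - 1 = -5)
d*((1*v - 1)*75) = -5*(1*(-2) - 1)*75 = -5*(-2 - 1)*75 = -(-15)*75 = -5*(-225) = 1125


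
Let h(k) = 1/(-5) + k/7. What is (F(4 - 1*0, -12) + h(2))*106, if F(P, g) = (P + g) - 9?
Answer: -62752/35 ≈ -1792.9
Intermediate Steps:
h(k) = -⅕ + k/7 (h(k) = 1*(-⅕) + k*(⅐) = -⅕ + k/7)
F(P, g) = -9 + P + g
(F(4 - 1*0, -12) + h(2))*106 = ((-9 + (4 - 1*0) - 12) + (-⅕ + (⅐)*2))*106 = ((-9 + (4 + 0) - 12) + (-⅕ + 2/7))*106 = ((-9 + 4 - 12) + 3/35)*106 = (-17 + 3/35)*106 = -592/35*106 = -62752/35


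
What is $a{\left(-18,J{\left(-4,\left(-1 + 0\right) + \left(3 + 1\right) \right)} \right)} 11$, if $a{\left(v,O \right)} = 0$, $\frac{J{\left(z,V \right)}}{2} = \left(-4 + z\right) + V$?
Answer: $0$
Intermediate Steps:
$J{\left(z,V \right)} = -8 + 2 V + 2 z$ ($J{\left(z,V \right)} = 2 \left(\left(-4 + z\right) + V\right) = 2 \left(-4 + V + z\right) = -8 + 2 V + 2 z$)
$a{\left(-18,J{\left(-4,\left(-1 + 0\right) + \left(3 + 1\right) \right)} \right)} 11 = 0 \cdot 11 = 0$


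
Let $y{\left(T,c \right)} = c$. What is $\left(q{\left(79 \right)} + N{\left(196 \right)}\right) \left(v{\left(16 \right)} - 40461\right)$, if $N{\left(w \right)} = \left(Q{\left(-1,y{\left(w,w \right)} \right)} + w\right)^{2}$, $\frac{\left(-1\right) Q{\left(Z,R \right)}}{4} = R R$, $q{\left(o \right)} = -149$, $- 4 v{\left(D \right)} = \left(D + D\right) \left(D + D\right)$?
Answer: $-958984165069375$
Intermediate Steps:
$v{\left(D \right)} = - D^{2}$ ($v{\left(D \right)} = - \frac{\left(D + D\right) \left(D + D\right)}{4} = - \frac{2 D 2 D}{4} = - \frac{4 D^{2}}{4} = - D^{2}$)
$Q{\left(Z,R \right)} = - 4 R^{2}$ ($Q{\left(Z,R \right)} = - 4 R R = - 4 R^{2}$)
$N{\left(w \right)} = \left(w - 4 w^{2}\right)^{2}$ ($N{\left(w \right)} = \left(- 4 w^{2} + w\right)^{2} = \left(w - 4 w^{2}\right)^{2}$)
$\left(q{\left(79 \right)} + N{\left(196 \right)}\right) \left(v{\left(16 \right)} - 40461\right) = \left(-149 + 196^{2} \left(-1 + 4 \cdot 196\right)^{2}\right) \left(- 16^{2} - 40461\right) = \left(-149 + 38416 \left(-1 + 784\right)^{2}\right) \left(\left(-1\right) 256 - 40461\right) = \left(-149 + 38416 \cdot 783^{2}\right) \left(-256 - 40461\right) = \left(-149 + 38416 \cdot 613089\right) \left(-40717\right) = \left(-149 + 23552427024\right) \left(-40717\right) = 23552426875 \left(-40717\right) = -958984165069375$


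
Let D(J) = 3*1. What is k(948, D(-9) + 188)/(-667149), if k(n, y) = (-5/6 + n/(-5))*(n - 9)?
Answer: 1788169/6671490 ≈ 0.26803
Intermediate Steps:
D(J) = 3
k(n, y) = (-9 + n)*(-⅚ - n/5) (k(n, y) = (-5*⅙ + n*(-⅕))*(-9 + n) = (-⅚ - n/5)*(-9 + n) = (-9 + n)*(-⅚ - n/5))
k(948, D(-9) + 188)/(-667149) = (15/2 - ⅕*948² + (29/30)*948)/(-667149) = (15/2 - ⅕*898704 + 4582/5)*(-1/667149) = (15/2 - 898704/5 + 4582/5)*(-1/667149) = -1788169/10*(-1/667149) = 1788169/6671490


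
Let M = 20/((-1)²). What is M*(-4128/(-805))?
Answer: 16512/161 ≈ 102.56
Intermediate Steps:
M = 20 (M = 20/1 = 20*1 = 20)
M*(-4128/(-805)) = 20*(-4128/(-805)) = 20*(-4128*(-1/805)) = 20*(4128/805) = 16512/161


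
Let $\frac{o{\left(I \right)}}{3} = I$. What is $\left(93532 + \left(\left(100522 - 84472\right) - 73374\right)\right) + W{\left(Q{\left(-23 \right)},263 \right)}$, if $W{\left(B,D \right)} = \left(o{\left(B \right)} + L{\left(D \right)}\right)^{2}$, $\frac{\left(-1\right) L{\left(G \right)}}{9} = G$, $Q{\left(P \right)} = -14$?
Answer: $5839489$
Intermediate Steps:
$o{\left(I \right)} = 3 I$
$L{\left(G \right)} = - 9 G$
$W{\left(B,D \right)} = \left(- 9 D + 3 B\right)^{2}$ ($W{\left(B,D \right)} = \left(3 B - 9 D\right)^{2} = \left(- 9 D + 3 B\right)^{2}$)
$\left(93532 + \left(\left(100522 - 84472\right) - 73374\right)\right) + W{\left(Q{\left(-23 \right)},263 \right)} = \left(93532 + \left(\left(100522 - 84472\right) - 73374\right)\right) + 9 \left(-14 - 789\right)^{2} = \left(93532 + \left(16050 - 73374\right)\right) + 9 \left(-14 - 789\right)^{2} = \left(93532 - 57324\right) + 9 \left(-803\right)^{2} = 36208 + 9 \cdot 644809 = 36208 + 5803281 = 5839489$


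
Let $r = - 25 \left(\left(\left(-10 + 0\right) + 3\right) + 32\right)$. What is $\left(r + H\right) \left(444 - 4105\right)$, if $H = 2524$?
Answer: $-6952239$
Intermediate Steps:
$r = -625$ ($r = - 25 \left(\left(-10 + 3\right) + 32\right) = - 25 \left(-7 + 32\right) = \left(-25\right) 25 = -625$)
$\left(r + H\right) \left(444 - 4105\right) = \left(-625 + 2524\right) \left(444 - 4105\right) = 1899 \left(-3661\right) = -6952239$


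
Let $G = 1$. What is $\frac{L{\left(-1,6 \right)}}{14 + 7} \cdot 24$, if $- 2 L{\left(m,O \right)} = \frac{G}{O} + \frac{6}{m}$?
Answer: $\frac{10}{3} \approx 3.3333$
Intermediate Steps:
$L{\left(m,O \right)} = - \frac{3}{m} - \frac{1}{2 O}$ ($L{\left(m,O \right)} = - \frac{1 \frac{1}{O} + \frac{6}{m}}{2} = - \frac{\frac{1}{O} + \frac{6}{m}}{2} = - \frac{3}{m} - \frac{1}{2 O}$)
$\frac{L{\left(-1,6 \right)}}{14 + 7} \cdot 24 = \frac{- \frac{3}{-1} - \frac{1}{2 \cdot 6}}{14 + 7} \cdot 24 = \frac{\left(-3\right) \left(-1\right) - \frac{1}{12}}{21} \cdot 24 = \frac{3 - \frac{1}{12}}{21} \cdot 24 = \frac{1}{21} \cdot \frac{35}{12} \cdot 24 = \frac{5}{36} \cdot 24 = \frac{10}{3}$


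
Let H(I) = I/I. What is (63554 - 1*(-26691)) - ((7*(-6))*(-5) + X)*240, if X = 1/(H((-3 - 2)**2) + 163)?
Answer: 1633585/41 ≈ 39844.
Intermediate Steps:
H(I) = 1
X = 1/164 (X = 1/(1 + 163) = 1/164 ≈ 0.0060976)
(63554 - 1*(-26691)) - ((7*(-6))*(-5) + X)*240 = (63554 - 1*(-26691)) - ((7*(-6))*(-5) + 1/164)*240 = (63554 + 26691) - (-42*(-5) + 1/164)*240 = 90245 - (210 + 1/164)*240 = 90245 - 34441*240/164 = 90245 - 1*2066460/41 = 90245 - 2066460/41 = 1633585/41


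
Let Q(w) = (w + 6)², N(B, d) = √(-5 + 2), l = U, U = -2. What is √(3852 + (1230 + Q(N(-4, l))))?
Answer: √(5115 + 12*I*√3) ≈ 71.519 + 0.1453*I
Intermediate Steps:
l = -2
N(B, d) = I*√3 (N(B, d) = √(-3) = I*√3)
Q(w) = (6 + w)²
√(3852 + (1230 + Q(N(-4, l)))) = √(3852 + (1230 + (6 + I*√3)²)) = √(5082 + (6 + I*√3)²)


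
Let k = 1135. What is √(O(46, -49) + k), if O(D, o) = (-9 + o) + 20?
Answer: √1097 ≈ 33.121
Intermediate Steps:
O(D, o) = 11 + o
√(O(46, -49) + k) = √((11 - 49) + 1135) = √(-38 + 1135) = √1097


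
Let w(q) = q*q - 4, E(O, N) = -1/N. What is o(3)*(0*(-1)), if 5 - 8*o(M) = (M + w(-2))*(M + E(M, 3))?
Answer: 0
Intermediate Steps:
w(q) = -4 + q**2 (w(q) = q**2 - 4 = -4 + q**2)
o(M) = 5/8 - M*(-1/3 + M)/8 (o(M) = 5/8 - (M + (-4 + (-2)**2))*(M - 1/3)/8 = 5/8 - (M + (-4 + 4))*(M - 1*1/3)/8 = 5/8 - (M + 0)*(M - 1/3)/8 = 5/8 - M*(-1/3 + M)/8)
o(3)*(0*(-1)) = (5/8 - 1/8*3**2 + (1/24)*3)*(0*(-1)) = (5/8 - 1/8*9 + 1/8)*0 = (5/8 - 9/8 + 1/8)*0 = -3/8*0 = 0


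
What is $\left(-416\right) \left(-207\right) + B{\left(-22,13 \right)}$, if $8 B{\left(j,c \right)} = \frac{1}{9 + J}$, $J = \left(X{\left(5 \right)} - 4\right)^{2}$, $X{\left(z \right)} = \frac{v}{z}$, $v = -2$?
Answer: $\frac{488427289}{5672} \approx 86112.0$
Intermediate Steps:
$X{\left(z \right)} = - \frac{2}{z}$
$J = \frac{484}{25}$ ($J = \left(- \frac{2}{5} - 4\right)^{2} = \left(- \frac{22}{5}\right)^{2} = \frac{484}{25} \approx 19.36$)
$B{\left(j,c \right)} = \frac{25}{5672}$ ($B{\left(j,c \right)} = \frac{1}{8 \left(9 + \frac{484}{25}\right)} = \frac{1}{8 \cdot \frac{709}{25}} = \frac{1}{8} \cdot \frac{25}{709} = \frac{25}{5672}$)
$\left(-416\right) \left(-207\right) + B{\left(-22,13 \right)} = \left(-416\right) \left(-207\right) + \frac{25}{5672} = 86112 + \frac{25}{5672} = \frac{488427289}{5672}$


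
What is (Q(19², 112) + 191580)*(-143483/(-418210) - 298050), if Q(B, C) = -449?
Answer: -23823972082706227/418210 ≈ -5.6967e+10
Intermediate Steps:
(Q(19², 112) + 191580)*(-143483/(-418210) - 298050) = (-449 + 191580)*(-143483/(-418210) - 298050) = 191131*(-143483*(-1/418210) - 298050) = 191131*(143483/418210 - 298050) = 191131*(-124647347017/418210) = -23823972082706227/418210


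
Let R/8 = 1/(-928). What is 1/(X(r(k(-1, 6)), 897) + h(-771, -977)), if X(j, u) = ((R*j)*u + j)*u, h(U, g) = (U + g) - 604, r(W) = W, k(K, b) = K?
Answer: 116/427725 ≈ 0.00027120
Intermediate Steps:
R = -1/116 (R = 8/(-928) = 8*(-1/928) = -1/116 ≈ -0.0086207)
h(U, g) = -604 + U + g
X(j, u) = u*(j - j*u/116) (X(j, u) = ((-j/116)*u + j)*u = (-j*u/116 + j)*u = (j - j*u/116)*u = u*(j - j*u/116))
1/(X(r(k(-1, 6)), 897) + h(-771, -977)) = 1/((1/116)*(-1)*897*(116 - 1*897) + (-604 - 771 - 977)) = 1/((1/116)*(-1)*897*(116 - 897) - 2352) = 1/((1/116)*(-1)*897*(-781) - 2352) = 1/(700557/116 - 2352) = 1/(427725/116) = 116/427725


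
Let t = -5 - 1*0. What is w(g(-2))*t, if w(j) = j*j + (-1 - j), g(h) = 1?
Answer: 5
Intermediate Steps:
t = -5 (t = -5 + 0 = -5)
w(j) = -1 + j² - j (w(j) = j² + (-1 - j) = -1 + j² - j)
w(g(-2))*t = (-1 + 1² - 1*1)*(-5) = (-1 + 1 - 1)*(-5) = -1*(-5) = 5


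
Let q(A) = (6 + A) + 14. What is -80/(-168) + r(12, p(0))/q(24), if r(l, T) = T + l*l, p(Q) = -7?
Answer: 3317/924 ≈ 3.5898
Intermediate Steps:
q(A) = 20 + A
r(l, T) = T + l**2
-80/(-168) + r(12, p(0))/q(24) = -80/(-168) + (-7 + 12**2)/(20 + 24) = -80*(-1/168) + (-7 + 144)/44 = 10/21 + 137*(1/44) = 10/21 + 137/44 = 3317/924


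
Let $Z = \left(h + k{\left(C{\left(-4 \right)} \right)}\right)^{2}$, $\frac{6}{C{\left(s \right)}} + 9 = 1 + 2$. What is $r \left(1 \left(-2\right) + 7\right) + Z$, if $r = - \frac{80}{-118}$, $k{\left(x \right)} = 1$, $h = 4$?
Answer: $\frac{1675}{59} \approx 28.39$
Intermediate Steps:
$C{\left(s \right)} = -1$ ($C{\left(s \right)} = \frac{6}{-9 + \left(1 + 2\right)} = \frac{6}{-9 + 3} = \frac{6}{-6} = 6 \left(- \frac{1}{6}\right) = -1$)
$Z = 25$ ($Z = \left(4 + 1\right)^{2} = 5^{2} = 25$)
$r = \frac{40}{59}$ ($r = \left(-80\right) \left(- \frac{1}{118}\right) = \frac{40}{59} \approx 0.67797$)
$r \left(1 \left(-2\right) + 7\right) + Z = \frac{40 \left(1 \left(-2\right) + 7\right)}{59} + 25 = \frac{40 \left(-2 + 7\right)}{59} + 25 = \frac{40}{59} \cdot 5 + 25 = \frac{200}{59} + 25 = \frac{1675}{59}$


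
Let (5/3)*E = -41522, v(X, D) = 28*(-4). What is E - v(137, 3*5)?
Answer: -124006/5 ≈ -24801.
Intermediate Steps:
v(X, D) = -112
E = -124566/5 (E = (⅗)*(-41522) = -124566/5 ≈ -24913.)
E - v(137, 3*5) = -124566/5 - 1*(-112) = -124566/5 + 112 = -124006/5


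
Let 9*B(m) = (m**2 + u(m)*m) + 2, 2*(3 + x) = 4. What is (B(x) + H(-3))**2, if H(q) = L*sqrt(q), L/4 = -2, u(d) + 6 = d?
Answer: -15452/81 - 160*I*sqrt(3)/9 ≈ -190.77 - 30.792*I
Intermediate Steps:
x = -1 (x = -3 + (1/2)*4 = -3 + 2 = -1)
u(d) = -6 + d
B(m) = 2/9 + m**2/9 + m*(-6 + m)/9 (B(m) = ((m**2 + (-6 + m)*m) + 2)/9 = ((m**2 + m*(-6 + m)) + 2)/9 = (2 + m**2 + m*(-6 + m))/9 = 2/9 + m**2/9 + m*(-6 + m)/9)
L = -8 (L = 4*(-2) = -8)
H(q) = -8*sqrt(q)
(B(x) + H(-3))**2 = ((2/9 + (1/9)*(-1)**2 + (1/9)*(-1)*(-6 - 1)) - 8*I*sqrt(3))**2 = ((2/9 + (1/9)*1 + (1/9)*(-1)*(-7)) - 8*I*sqrt(3))**2 = ((2/9 + 1/9 + 7/9) - 8*I*sqrt(3))**2 = (10/9 - 8*I*sqrt(3))**2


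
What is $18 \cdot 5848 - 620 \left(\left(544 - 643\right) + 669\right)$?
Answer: $-248136$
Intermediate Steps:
$18 \cdot 5848 - 620 \left(\left(544 - 643\right) + 669\right) = 105264 - 620 \left(-99 + 669\right) = 105264 - 620 \cdot 570 = 105264 - 353400 = -248136$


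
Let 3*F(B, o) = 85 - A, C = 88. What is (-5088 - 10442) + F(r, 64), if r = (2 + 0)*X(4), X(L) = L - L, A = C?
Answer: -15531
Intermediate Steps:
A = 88
X(L) = 0
r = 0 (r = (2 + 0)*0 = 2*0 = 0)
F(B, o) = -1 (F(B, o) = (85 - 1*88)/3 = (85 - 88)/3 = (⅓)*(-3) = -1)
(-5088 - 10442) + F(r, 64) = (-5088 - 10442) - 1 = -15530 - 1 = -15531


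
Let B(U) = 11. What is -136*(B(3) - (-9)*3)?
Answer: -5168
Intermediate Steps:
-136*(B(3) - (-9)*3) = -136*(11 - (-9)*3) = -136*(11 - 1*(-27)) = -136*(11 + 27) = -136*38 = -5168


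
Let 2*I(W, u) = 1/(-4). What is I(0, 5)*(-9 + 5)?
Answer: 1/2 ≈ 0.50000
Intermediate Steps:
I(W, u) = -1/8 (I(W, u) = (1/2)/(-4) = (1/2)*(-1/4) = -1/8)
I(0, 5)*(-9 + 5) = -(-9 + 5)/8 = -1/8*(-4) = 1/2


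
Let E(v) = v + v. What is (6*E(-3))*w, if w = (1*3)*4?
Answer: -432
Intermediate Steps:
E(v) = 2*v
w = 12 (w = 3*4 = 12)
(6*E(-3))*w = (6*(2*(-3)))*12 = (6*(-6))*12 = -36*12 = -432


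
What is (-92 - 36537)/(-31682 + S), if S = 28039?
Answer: 36629/3643 ≈ 10.055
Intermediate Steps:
(-92 - 36537)/(-31682 + S) = (-92 - 36537)/(-31682 + 28039) = -36629/(-3643) = -36629*(-1/3643) = 36629/3643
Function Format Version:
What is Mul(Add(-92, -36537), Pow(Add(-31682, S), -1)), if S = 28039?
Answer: Rational(36629, 3643) ≈ 10.055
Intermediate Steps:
Mul(Add(-92, -36537), Pow(Add(-31682, S), -1)) = Mul(Add(-92, -36537), Pow(Add(-31682, 28039), -1)) = Mul(-36629, Pow(-3643, -1)) = Mul(-36629, Rational(-1, 3643)) = Rational(36629, 3643)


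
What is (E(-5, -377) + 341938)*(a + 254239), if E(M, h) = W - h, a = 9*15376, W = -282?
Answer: 134290022559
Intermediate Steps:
a = 138384
E(M, h) = -282 - h
(E(-5, -377) + 341938)*(a + 254239) = ((-282 - 1*(-377)) + 341938)*(138384 + 254239) = ((-282 + 377) + 341938)*392623 = (95 + 341938)*392623 = 342033*392623 = 134290022559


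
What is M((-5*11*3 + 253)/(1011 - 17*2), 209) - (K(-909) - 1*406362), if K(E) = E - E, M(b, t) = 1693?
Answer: 408055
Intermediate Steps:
K(E) = 0
M((-5*11*3 + 253)/(1011 - 17*2), 209) - (K(-909) - 1*406362) = 1693 - (0 - 1*406362) = 1693 - (0 - 406362) = 1693 - 1*(-406362) = 1693 + 406362 = 408055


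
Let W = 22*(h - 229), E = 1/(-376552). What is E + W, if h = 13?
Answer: -1789375105/376552 ≈ -4752.0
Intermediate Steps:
E = -1/376552 ≈ -2.6557e-6
W = -4752 (W = 22*(13 - 229) = 22*(-216) = -4752)
E + W = -1/376552 - 4752 = -1789375105/376552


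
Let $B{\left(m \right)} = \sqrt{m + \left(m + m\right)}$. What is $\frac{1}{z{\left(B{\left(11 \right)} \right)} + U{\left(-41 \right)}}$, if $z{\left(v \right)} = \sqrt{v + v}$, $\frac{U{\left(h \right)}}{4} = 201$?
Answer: $\frac{1}{804 + \sqrt{2} \sqrt[4]{33}} \approx 0.0012386$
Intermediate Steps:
$U{\left(h \right)} = 804$ ($U{\left(h \right)} = 4 \cdot 201 = 804$)
$B{\left(m \right)} = \sqrt{3} \sqrt{m}$ ($B{\left(m \right)} = \sqrt{m + 2 m} = \sqrt{3 m} = \sqrt{3} \sqrt{m}$)
$z{\left(v \right)} = \sqrt{2} \sqrt{v}$ ($z{\left(v \right)} = \sqrt{2 v} = \sqrt{2} \sqrt{v}$)
$\frac{1}{z{\left(B{\left(11 \right)} \right)} + U{\left(-41 \right)}} = \frac{1}{\sqrt{2} \sqrt{\sqrt{3} \sqrt{11}} + 804} = \frac{1}{\sqrt{2} \sqrt{\sqrt{33}} + 804} = \frac{1}{\sqrt{2} \sqrt[4]{33} + 804} = \frac{1}{804 + \sqrt{2} \sqrt[4]{33}}$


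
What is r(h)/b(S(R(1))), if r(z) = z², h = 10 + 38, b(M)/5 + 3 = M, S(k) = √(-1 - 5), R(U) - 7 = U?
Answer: -2304/25 - 768*I*√6/25 ≈ -92.16 - 75.248*I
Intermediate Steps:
R(U) = 7 + U
S(k) = I*√6 (S(k) = √(-6) = I*√6)
b(M) = -15 + 5*M
h = 48
r(h)/b(S(R(1))) = 48²/(-15 + 5*(I*√6)) = 2304/(-15 + 5*I*√6)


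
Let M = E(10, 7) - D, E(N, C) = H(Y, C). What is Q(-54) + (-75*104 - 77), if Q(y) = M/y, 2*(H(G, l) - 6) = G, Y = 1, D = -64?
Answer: -283619/36 ≈ -7878.3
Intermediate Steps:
H(G, l) = 6 + G/2
E(N, C) = 13/2 (E(N, C) = 6 + (½)*1 = 6 + ½ = 13/2)
M = 141/2 (M = 13/2 - 1*(-64) = 13/2 + 64 = 141/2 ≈ 70.500)
Q(y) = 141/(2*y)
Q(-54) + (-75*104 - 77) = (141/2)/(-54) + (-75*104 - 77) = (141/2)*(-1/54) + (-7800 - 77) = -47/36 - 7877 = -283619/36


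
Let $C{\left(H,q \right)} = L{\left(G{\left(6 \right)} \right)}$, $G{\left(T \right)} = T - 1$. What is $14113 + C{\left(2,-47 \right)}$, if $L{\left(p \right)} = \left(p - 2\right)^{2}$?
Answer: $14122$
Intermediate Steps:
$G{\left(T \right)} = -1 + T$ ($G{\left(T \right)} = T - 1 = -1 + T$)
$L{\left(p \right)} = \left(-2 + p\right)^{2}$
$C{\left(H,q \right)} = 9$ ($C{\left(H,q \right)} = \left(-2 + \left(-1 + 6\right)\right)^{2} = \left(-2 + 5\right)^{2} = 3^{2} = 9$)
$14113 + C{\left(2,-47 \right)} = 14113 + 9 = 14122$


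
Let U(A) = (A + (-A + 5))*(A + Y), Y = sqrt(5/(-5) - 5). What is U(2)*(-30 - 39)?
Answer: -690 - 345*I*sqrt(6) ≈ -690.0 - 845.07*I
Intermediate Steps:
Y = I*sqrt(6) (Y = sqrt(5*(-1/5) - 5) = sqrt(-1 - 5) = sqrt(-6) = I*sqrt(6) ≈ 2.4495*I)
U(A) = 5*A + 5*I*sqrt(6) (U(A) = (A + (-A + 5))*(A + I*sqrt(6)) = (A + (5 - A))*(A + I*sqrt(6)) = 5*(A + I*sqrt(6)) = 5*A + 5*I*sqrt(6))
U(2)*(-30 - 39) = (5*2 + 5*I*sqrt(6))*(-30 - 39) = (10 + 5*I*sqrt(6))*(-69) = -690 - 345*I*sqrt(6)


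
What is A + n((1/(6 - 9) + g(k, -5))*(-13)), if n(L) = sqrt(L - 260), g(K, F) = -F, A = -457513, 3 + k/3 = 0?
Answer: -457513 + I*sqrt(2886)/3 ≈ -4.5751e+5 + 17.907*I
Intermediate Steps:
k = -9 (k = -9 + 3*0 = -9 + 0 = -9)
n(L) = sqrt(-260 + L)
A + n((1/(6 - 9) + g(k, -5))*(-13)) = -457513 + sqrt(-260 + (1/(6 - 9) - 1*(-5))*(-13)) = -457513 + sqrt(-260 + (1/(-3) + 5)*(-13)) = -457513 + sqrt(-260 + (-1/3 + 5)*(-13)) = -457513 + sqrt(-260 + (14/3)*(-13)) = -457513 + sqrt(-260 - 182/3) = -457513 + sqrt(-962/3) = -457513 + I*sqrt(2886)/3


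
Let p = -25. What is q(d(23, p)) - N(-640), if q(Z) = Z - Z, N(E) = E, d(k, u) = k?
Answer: 640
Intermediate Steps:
q(Z) = 0
q(d(23, p)) - N(-640) = 0 - 1*(-640) = 0 + 640 = 640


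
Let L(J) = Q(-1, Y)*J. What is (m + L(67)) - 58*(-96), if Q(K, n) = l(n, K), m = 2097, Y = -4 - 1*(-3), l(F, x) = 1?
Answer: 7732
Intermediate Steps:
Y = -1 (Y = -4 + 3 = -1)
Q(K, n) = 1
L(J) = J (L(J) = 1*J = J)
(m + L(67)) - 58*(-96) = (2097 + 67) - 58*(-96) = 2164 + 5568 = 7732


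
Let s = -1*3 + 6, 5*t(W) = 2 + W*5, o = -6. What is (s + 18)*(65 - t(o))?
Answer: 7413/5 ≈ 1482.6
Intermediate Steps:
t(W) = ⅖ + W (t(W) = (2 + W*5)/5 = (2 + 5*W)/5 = ⅖ + W)
s = 3 (s = -3 + 6 = 3)
(s + 18)*(65 - t(o)) = (3 + 18)*(65 - (⅖ - 6)) = 21*(65 - 1*(-28/5)) = 21*(65 + 28/5) = 21*(353/5) = 7413/5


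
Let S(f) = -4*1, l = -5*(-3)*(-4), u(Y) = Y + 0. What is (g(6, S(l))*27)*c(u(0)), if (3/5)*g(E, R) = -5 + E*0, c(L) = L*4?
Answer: 0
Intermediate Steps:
u(Y) = Y
l = -60 (l = 15*(-4) = -60)
S(f) = -4
c(L) = 4*L
g(E, R) = -25/3 (g(E, R) = 5*(-5 + E*0)/3 = 5*(-5 + 0)/3 = (5/3)*(-5) = -25/3)
(g(6, S(l))*27)*c(u(0)) = (-25/3*27)*(4*0) = -225*0 = 0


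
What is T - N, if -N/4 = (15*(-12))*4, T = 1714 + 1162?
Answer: -4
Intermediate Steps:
T = 2876
N = 2880 (N = -4*15*(-12)*4 = -(-720)*4 = -4*(-720) = 2880)
T - N = 2876 - 1*2880 = 2876 - 2880 = -4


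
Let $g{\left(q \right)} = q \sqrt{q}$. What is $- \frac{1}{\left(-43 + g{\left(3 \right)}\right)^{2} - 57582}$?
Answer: $\frac{27853}{1551479372} - \frac{129 \sqrt{3}}{1551479372} \approx 1.7809 \cdot 10^{-5}$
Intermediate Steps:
$g{\left(q \right)} = q^{\frac{3}{2}}$
$- \frac{1}{\left(-43 + g{\left(3 \right)}\right)^{2} - 57582} = - \frac{1}{\left(-43 + 3^{\frac{3}{2}}\right)^{2} - 57582} = - \frac{1}{\left(-43 + 3 \sqrt{3}\right)^{2} - 57582} = - \frac{1}{-57582 + \left(-43 + 3 \sqrt{3}\right)^{2}}$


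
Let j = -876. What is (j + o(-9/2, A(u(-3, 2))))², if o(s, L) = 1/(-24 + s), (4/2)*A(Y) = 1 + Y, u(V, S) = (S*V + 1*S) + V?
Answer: 2493404356/3249 ≈ 7.6744e+5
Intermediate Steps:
u(V, S) = S + V + S*V (u(V, S) = (S*V + S) + V = (S + S*V) + V = S + V + S*V)
A(Y) = ½ + Y/2 (A(Y) = (1 + Y)/2 = ½ + Y/2)
(j + o(-9/2, A(u(-3, 2))))² = (-876 + 1/(-24 - 9/2))² = (-876 + 1/(-57/2))² = (-876 - 2/57)² = (-49934/57)² = 2493404356/3249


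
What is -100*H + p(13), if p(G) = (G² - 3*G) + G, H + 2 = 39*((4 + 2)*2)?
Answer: -46457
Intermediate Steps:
H = 466 (H = -2 + 39*((4 + 2)*2) = -2 + 39*(6*2) = -2 + 39*12 = -2 + 468 = 466)
p(G) = G² - 2*G
-100*H + p(13) = -100*466 + 13*(-2 + 13) = -46600 + 13*11 = -46600 + 143 = -46457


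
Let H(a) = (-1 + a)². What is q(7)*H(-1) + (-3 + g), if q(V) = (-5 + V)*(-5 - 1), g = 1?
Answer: -50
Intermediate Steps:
q(V) = 30 - 6*V (q(V) = (-5 + V)*(-6) = 30 - 6*V)
q(7)*H(-1) + (-3 + g) = (30 - 6*7)*(-1 - 1)² + (-3 + 1) = (30 - 42)*(-2)² - 2 = -12*4 - 2 = -48 - 2 = -50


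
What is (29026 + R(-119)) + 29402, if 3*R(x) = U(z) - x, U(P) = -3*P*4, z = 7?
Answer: 175319/3 ≈ 58440.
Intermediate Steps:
U(P) = -12*P
R(x) = -28 - x/3 (R(x) = (-12*7 - x)/3 = (-84 - x)/3 = -28 - x/3)
(29026 + R(-119)) + 29402 = (29026 + (-28 - 1/3*(-119))) + 29402 = (29026 + (-28 + 119/3)) + 29402 = (29026 + 35/3) + 29402 = 87113/3 + 29402 = 175319/3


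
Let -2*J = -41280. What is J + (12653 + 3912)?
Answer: 37205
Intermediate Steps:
J = 20640 (J = -1/2*(-41280) = 20640)
J + (12653 + 3912) = 20640 + (12653 + 3912) = 20640 + 16565 = 37205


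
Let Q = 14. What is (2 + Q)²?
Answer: 256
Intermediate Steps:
(2 + Q)² = (2 + 14)² = 16² = 256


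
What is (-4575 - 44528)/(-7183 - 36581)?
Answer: 49103/43764 ≈ 1.1220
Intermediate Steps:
(-4575 - 44528)/(-7183 - 36581) = -49103/(-43764) = -49103*(-1/43764) = 49103/43764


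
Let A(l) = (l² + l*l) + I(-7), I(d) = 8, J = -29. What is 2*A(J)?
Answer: 3380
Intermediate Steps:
A(l) = 8 + 2*l² (A(l) = (l² + l*l) + 8 = (l² + l²) + 8 = 2*l² + 8 = 8 + 2*l²)
2*A(J) = 2*(8 + 2*(-29)²) = 2*(8 + 2*841) = 2*(8 + 1682) = 2*1690 = 3380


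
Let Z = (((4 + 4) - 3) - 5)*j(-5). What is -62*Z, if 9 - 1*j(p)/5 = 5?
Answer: 0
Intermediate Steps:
j(p) = 20 (j(p) = 45 - 5*5 = 45 - 25 = 20)
Z = 0 (Z = (((4 + 4) - 3) - 5)*20 = ((8 - 3) - 5)*20 = (5 - 5)*20 = 0*20 = 0)
-62*Z = -62*0 = 0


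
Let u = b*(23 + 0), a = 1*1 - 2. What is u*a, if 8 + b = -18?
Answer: 598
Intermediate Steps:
b = -26 (b = -8 - 18 = -26)
a = -1 (a = 1 - 2 = -1)
u = -598 (u = -26*(23 + 0) = -26*23 = -598)
u*a = -598*(-1) = 598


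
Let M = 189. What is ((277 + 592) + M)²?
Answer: 1119364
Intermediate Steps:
((277 + 592) + M)² = ((277 + 592) + 189)² = (869 + 189)² = 1058² = 1119364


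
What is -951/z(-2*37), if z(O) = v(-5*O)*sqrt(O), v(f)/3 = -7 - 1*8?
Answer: -317*I*sqrt(74)/1110 ≈ -2.4567*I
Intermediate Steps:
v(f) = -45 (v(f) = 3*(-7 - 1*8) = 3*(-7 - 8) = 3*(-15) = -45)
z(O) = -45*sqrt(O)
-951/z(-2*37) = -951*I*sqrt(74)/3330 = -317*I*sqrt(74)/1110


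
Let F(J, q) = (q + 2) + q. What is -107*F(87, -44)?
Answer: 9202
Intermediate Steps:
F(J, q) = 2 + 2*q (F(J, q) = (2 + q) + q = 2 + 2*q)
-107*F(87, -44) = -107*(2 + 2*(-44)) = -107*(2 - 88) = -107*(-86) = 9202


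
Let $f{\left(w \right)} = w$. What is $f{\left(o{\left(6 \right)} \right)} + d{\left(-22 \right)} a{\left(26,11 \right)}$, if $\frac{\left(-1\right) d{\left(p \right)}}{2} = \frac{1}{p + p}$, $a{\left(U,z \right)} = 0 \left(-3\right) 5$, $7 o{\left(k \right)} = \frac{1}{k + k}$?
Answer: $\frac{1}{84} \approx 0.011905$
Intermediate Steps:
$o{\left(k \right)} = \frac{1}{14 k}$ ($o{\left(k \right)} = \frac{1}{7 \left(k + k\right)} = \frac{1}{7 \cdot 2 k} = \frac{\frac{1}{2} \frac{1}{k}}{7} = \frac{1}{14 k}$)
$a{\left(U,z \right)} = 0$ ($a{\left(U,z \right)} = 0 \cdot 5 = 0$)
$d{\left(p \right)} = - \frac{1}{p}$ ($d{\left(p \right)} = - \frac{2}{p + p} = - \frac{2}{2 p} = - 2 \frac{1}{2 p} = - \frac{1}{p}$)
$f{\left(o{\left(6 \right)} \right)} + d{\left(-22 \right)} a{\left(26,11 \right)} = \frac{1}{14 \cdot 6} + - \frac{1}{-22} \cdot 0 = \frac{1}{14} \cdot \frac{1}{6} + \left(-1\right) \left(- \frac{1}{22}\right) 0 = \frac{1}{84} + \frac{1}{22} \cdot 0 = \frac{1}{84} + 0 = \frac{1}{84}$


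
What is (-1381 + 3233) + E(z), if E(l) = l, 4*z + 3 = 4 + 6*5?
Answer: 7439/4 ≈ 1859.8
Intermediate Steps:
z = 31/4 (z = -¾ + (4 + 6*5)/4 = -¾ + (4 + 30)/4 = -¾ + (¼)*34 = -¾ + 17/2 = 31/4 ≈ 7.7500)
(-1381 + 3233) + E(z) = (-1381 + 3233) + 31/4 = 1852 + 31/4 = 7439/4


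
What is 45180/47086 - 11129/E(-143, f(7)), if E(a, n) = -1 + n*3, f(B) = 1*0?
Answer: 262032637/23543 ≈ 11130.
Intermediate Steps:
f(B) = 0
E(a, n) = -1 + 3*n
45180/47086 - 11129/E(-143, f(7)) = 45180/47086 - 11129/(-1 + 3*0) = 45180*(1/47086) - 11129/(-1 + 0) = 22590/23543 - 11129/(-1) = 22590/23543 - 11129*(-1) = 22590/23543 + 11129 = 262032637/23543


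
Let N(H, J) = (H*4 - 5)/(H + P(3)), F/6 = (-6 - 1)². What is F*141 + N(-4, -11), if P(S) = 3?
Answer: 41475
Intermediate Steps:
F = 294 (F = 6*(-6 - 1)² = 6*(-7)² = 6*49 = 294)
N(H, J) = (-5 + 4*H)/(3 + H) (N(H, J) = (H*4 - 5)/(H + 3) = (4*H - 5)/(3 + H) = (-5 + 4*H)/(3 + H))
F*141 + N(-4, -11) = 294*141 + (-5 + 4*(-4))/(3 - 4) = 41454 + (-5 - 16)/(-1) = 41454 - 1*(-21) = 41454 + 21 = 41475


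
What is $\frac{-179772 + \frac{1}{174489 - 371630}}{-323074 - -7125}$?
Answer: $\frac{35440431853}{62286501809} \approx 0.56899$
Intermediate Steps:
$\frac{-179772 + \frac{1}{174489 - 371630}}{-323074 - -7125} = \frac{-179772 + \frac{1}{-197141}}{-323074 + 7125} = \frac{-179772 - \frac{1}{197141}}{-315949} = \left(- \frac{35440431853}{197141}\right) \left(- \frac{1}{315949}\right) = \frac{35440431853}{62286501809}$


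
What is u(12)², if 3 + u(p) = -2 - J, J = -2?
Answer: 9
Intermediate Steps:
u(p) = -3 (u(p) = -3 + (-2 - 1*(-2)) = -3 + (-2 + 2) = -3 + 0 = -3)
u(12)² = (-3)² = 9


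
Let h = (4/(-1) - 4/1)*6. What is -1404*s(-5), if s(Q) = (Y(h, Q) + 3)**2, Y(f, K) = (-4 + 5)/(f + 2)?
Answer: -6587919/529 ≈ -12454.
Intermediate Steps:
h = -48 (h = (4*(-1) - 4*1)*6 = (-4 - 4)*6 = -8*6 = -48)
Y(f, K) = 1/(2 + f)
s(Q) = 18769/2116 (s(Q) = (1/(2 - 48) + 3)**2 = (1/(-46) + 3)**2 = (-1/46 + 3)**2 = (137/46)**2 = 18769/2116)
-1404*s(-5) = -1404*18769/2116 = -6587919/529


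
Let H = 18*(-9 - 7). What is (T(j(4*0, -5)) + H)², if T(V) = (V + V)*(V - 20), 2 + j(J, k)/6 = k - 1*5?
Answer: 167961600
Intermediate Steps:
j(J, k) = -42 + 6*k (j(J, k) = -12 + 6*(k - 1*5) = -12 + 6*(k - 5) = -12 + 6*(-5 + k) = -12 + (-30 + 6*k) = -42 + 6*k)
T(V) = 2*V*(-20 + V) (T(V) = (2*V)*(-20 + V) = 2*V*(-20 + V))
H = -288 (H = 18*(-16) = -288)
(T(j(4*0, -5)) + H)² = (2*(-42 + 6*(-5))*(-20 + (-42 + 6*(-5))) - 288)² = (2*(-42 - 30)*(-20 + (-42 - 30)) - 288)² = (2*(-72)*(-20 - 72) - 288)² = (2*(-72)*(-92) - 288)² = (13248 - 288)² = 12960² = 167961600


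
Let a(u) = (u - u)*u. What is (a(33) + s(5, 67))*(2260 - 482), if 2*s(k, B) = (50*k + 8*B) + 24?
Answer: 720090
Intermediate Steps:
a(u) = 0 (a(u) = 0*u = 0)
s(k, B) = 12 + 4*B + 25*k (s(k, B) = ((50*k + 8*B) + 24)/2 = ((8*B + 50*k) + 24)/2 = (24 + 8*B + 50*k)/2 = 12 + 4*B + 25*k)
(a(33) + s(5, 67))*(2260 - 482) = (0 + (12 + 4*67 + 25*5))*(2260 - 482) = (0 + (12 + 268 + 125))*1778 = (0 + 405)*1778 = 405*1778 = 720090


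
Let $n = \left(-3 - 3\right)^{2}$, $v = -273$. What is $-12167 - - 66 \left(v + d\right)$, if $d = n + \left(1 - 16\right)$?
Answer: $-28799$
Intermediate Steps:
$n = 36$ ($n = \left(-6\right)^{2} = 36$)
$d = 21$ ($d = 36 + \left(1 - 16\right) = 36 - 15 = 21$)
$-12167 - - 66 \left(v + d\right) = -12167 - - 66 \left(-273 + 21\right) = -12167 - \left(-66\right) \left(-252\right) = -12167 - 16632 = -28799$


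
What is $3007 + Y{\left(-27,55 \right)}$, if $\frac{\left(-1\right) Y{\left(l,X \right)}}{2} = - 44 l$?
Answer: $631$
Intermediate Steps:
$Y{\left(l,X \right)} = 88 l$ ($Y{\left(l,X \right)} = - 2 \left(- 44 l\right) = 88 l$)
$3007 + Y{\left(-27,55 \right)} = 3007 + 88 \left(-27\right) = 3007 - 2376 = 631$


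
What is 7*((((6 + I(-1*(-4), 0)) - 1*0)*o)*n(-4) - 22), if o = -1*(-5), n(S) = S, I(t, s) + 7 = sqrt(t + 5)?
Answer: -434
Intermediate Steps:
I(t, s) = -7 + sqrt(5 + t) (I(t, s) = -7 + sqrt(t + 5) = -7 + sqrt(5 + t))
o = 5
7*((((6 + I(-1*(-4), 0)) - 1*0)*o)*n(-4) - 22) = 7*((((6 + (-7 + sqrt(5 - 1*(-4)))) - 1*0)*5)*(-4) - 22) = 7*((((6 + (-7 + sqrt(5 + 4))) + 0)*5)*(-4) - 22) = 7*((((6 + (-7 + sqrt(9))) + 0)*5)*(-4) - 22) = 7*((((6 + (-7 + 3)) + 0)*5)*(-4) - 22) = 7*((((6 - 4) + 0)*5)*(-4) - 22) = 7*(((2 + 0)*5)*(-4) - 22) = 7*((2*5)*(-4) - 22) = 7*(10*(-4) - 22) = 7*(-40 - 22) = 7*(-62) = -434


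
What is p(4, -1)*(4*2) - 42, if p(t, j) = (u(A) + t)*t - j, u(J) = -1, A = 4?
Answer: 62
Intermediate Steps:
p(t, j) = -j + t*(-1 + t) (p(t, j) = (-1 + t)*t - j = t*(-1 + t) - j = -j + t*(-1 + t))
p(4, -1)*(4*2) - 42 = (4² - 1*(-1) - 1*4)*(4*2) - 42 = (16 + 1 - 4)*8 - 42 = 13*8 - 42 = 104 - 42 = 62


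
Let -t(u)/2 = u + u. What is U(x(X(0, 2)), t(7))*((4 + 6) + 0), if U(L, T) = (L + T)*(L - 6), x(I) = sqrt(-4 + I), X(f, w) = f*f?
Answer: 1640 - 680*I ≈ 1640.0 - 680.0*I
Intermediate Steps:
t(u) = -4*u (t(u) = -2*(u + u) = -4*u)
X(f, w) = f**2
U(L, T) = (-6 + L)*(L + T) (U(L, T) = (L + T)*(-6 + L) = (-6 + L)*(L + T))
U(x(X(0, 2)), t(7))*((4 + 6) + 0) = ((sqrt(-4 + 0**2))**2 - 6*sqrt(-4 + 0**2) - (-24)*7 + sqrt(-4 + 0**2)*(-4*7))*((4 + 6) + 0) = ((sqrt(-4 + 0))**2 - 6*sqrt(-4 + 0) - 6*(-28) + sqrt(-4 + 0)*(-28))*(10 + 0) = ((sqrt(-4))**2 - 12*I + 168 + sqrt(-4)*(-28))*10 = ((2*I)**2 - 12*I + 168 + (2*I)*(-28))*10 = (-4 - 12*I + 168 - 56*I)*10 = (164 - 68*I)*10 = 1640 - 680*I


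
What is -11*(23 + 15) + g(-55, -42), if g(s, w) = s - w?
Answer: -431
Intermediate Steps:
-11*(23 + 15) + g(-55, -42) = -11*(23 + 15) + (-55 - 1*(-42)) = -11*38 + (-55 + 42) = -418 - 13 = -431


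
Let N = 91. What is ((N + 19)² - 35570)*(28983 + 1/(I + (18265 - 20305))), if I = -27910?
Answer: -2037291872603/2995 ≈ -6.8023e+8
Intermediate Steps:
((N + 19)² - 35570)*(28983 + 1/(I + (18265 - 20305))) = ((91 + 19)² - 35570)*(28983 + 1/(-27910 + (18265 - 20305))) = (110² - 35570)*(28983 + 1/(-27910 - 2040)) = (12100 - 35570)*(28983 + 1/(-29950)) = -23470*(28983 - 1/29950) = -23470*868040849/29950 = -2037291872603/2995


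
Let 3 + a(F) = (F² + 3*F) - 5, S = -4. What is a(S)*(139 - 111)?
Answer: -112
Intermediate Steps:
a(F) = -8 + F² + 3*F (a(F) = -3 + ((F² + 3*F) - 5) = -3 + (-5 + F² + 3*F) = -8 + F² + 3*F)
a(S)*(139 - 111) = (-8 + (-4)² + 3*(-4))*(139 - 111) = (-8 + 16 - 12)*28 = -4*28 = -112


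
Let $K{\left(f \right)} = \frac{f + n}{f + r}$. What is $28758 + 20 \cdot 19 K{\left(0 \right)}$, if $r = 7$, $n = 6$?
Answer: $\frac{203586}{7} \approx 29084.0$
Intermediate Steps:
$K{\left(f \right)} = \frac{6 + f}{7 + f}$ ($K{\left(f \right)} = \frac{f + 6}{f + 7} = \frac{6 + f}{7 + f}$)
$28758 + 20 \cdot 19 K{\left(0 \right)} = 28758 + 20 \cdot 19 \frac{6 + 0}{7 + 0} = 28758 + 380 \cdot \frac{1}{7} \cdot 6 = 28758 + 380 \cdot \frac{6}{7} = 28758 + \frac{2280}{7} = \frac{203586}{7}$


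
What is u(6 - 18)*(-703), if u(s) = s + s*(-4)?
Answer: -25308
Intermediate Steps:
u(s) = -3*s (u(s) = s - 4*s = -3*s)
u(6 - 18)*(-703) = -3*(6 - 18)*(-703) = -3*(-12)*(-703) = 36*(-703) = -25308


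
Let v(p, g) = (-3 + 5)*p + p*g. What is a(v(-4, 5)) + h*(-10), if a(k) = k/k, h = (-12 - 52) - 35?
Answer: 991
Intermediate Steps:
v(p, g) = 2*p + g*p
h = -99 (h = -64 - 35 = -99)
a(k) = 1
a(v(-4, 5)) + h*(-10) = 1 - 99*(-10) = 1 + 990 = 991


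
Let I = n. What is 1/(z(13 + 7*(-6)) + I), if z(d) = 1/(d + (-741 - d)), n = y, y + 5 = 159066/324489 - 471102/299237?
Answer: -23983481378571/145951212370778 ≈ -0.16433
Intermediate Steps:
y = -196921519567/32366371631 (y = -5 + (159066/324489 - 471102/299237) = -5 + (159066*(1/324489) - 471102*1/299237) = -5 + (53022/108163 - 471102/299237) = -5 - 35089661412/32366371631 = -196921519567/32366371631 ≈ -6.0841)
n = -196921519567/32366371631 ≈ -6.0841
z(d) = -1/741 (z(d) = 1/(-741) = -1/741)
I = -196921519567/32366371631 ≈ -6.0841
1/(z(13 + 7*(-6)) + I) = 1/(-1/741 - 196921519567/32366371631) = 1/(-145951212370778/23983481378571) = -23983481378571/145951212370778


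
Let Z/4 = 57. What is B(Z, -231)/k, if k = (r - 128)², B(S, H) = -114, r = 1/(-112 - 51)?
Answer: -1009622/145116075 ≈ -0.0069573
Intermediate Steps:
r = -1/163 (r = 1/(-163) = -1/163 ≈ -0.0061350)
Z = 228 (Z = 4*57 = 228)
k = 435348225/26569 (k = (-1/163 - 128)² = (-20865/163)² = 435348225/26569 ≈ 16386.)
B(Z, -231)/k = -114/435348225/26569 = -114*26569/435348225 = -1009622/145116075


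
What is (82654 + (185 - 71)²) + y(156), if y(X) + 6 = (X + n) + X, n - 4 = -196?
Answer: 95764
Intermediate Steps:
n = -192 (n = 4 - 196 = -192)
y(X) = -198 + 2*X (y(X) = -6 + ((X - 192) + X) = -6 + ((-192 + X) + X) = -6 + (-192 + 2*X) = -198 + 2*X)
(82654 + (185 - 71)²) + y(156) = (82654 + (185 - 71)²) + (-198 + 2*156) = (82654 + 114²) + (-198 + 312) = (82654 + 12996) + 114 = 95650 + 114 = 95764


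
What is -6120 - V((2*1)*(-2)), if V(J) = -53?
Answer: -6067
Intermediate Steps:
-6120 - V((2*1)*(-2)) = -6120 - 1*(-53) = -6120 + 53 = -6067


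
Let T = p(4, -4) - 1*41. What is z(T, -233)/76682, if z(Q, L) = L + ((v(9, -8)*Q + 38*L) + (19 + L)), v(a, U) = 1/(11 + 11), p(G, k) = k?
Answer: -204667/1687004 ≈ -0.12132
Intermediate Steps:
v(a, U) = 1/22
T = -45 (T = -4 - 1*41 = -4 - 41 = -45)
z(Q, L) = 19 + 40*L + Q/22 (z(Q, L) = L + ((Q/22 + 38*L) + (19 + L)) = L + ((38*L + Q/22) + (19 + L)) = L + (19 + 39*L + Q/22) = 19 + 40*L + Q/22)
z(T, -233)/76682 = (19 + 40*(-233) + (1/22)*(-45))/76682 = (19 - 9320 - 45/22)*(1/76682) = -204667/22*1/76682 = -204667/1687004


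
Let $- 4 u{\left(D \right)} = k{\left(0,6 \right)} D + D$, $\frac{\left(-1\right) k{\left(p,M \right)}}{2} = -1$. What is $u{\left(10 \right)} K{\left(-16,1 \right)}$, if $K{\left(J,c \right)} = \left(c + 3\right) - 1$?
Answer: $- \frac{45}{2} \approx -22.5$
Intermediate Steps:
$k{\left(p,M \right)} = 2$ ($k{\left(p,M \right)} = \left(-2\right) \left(-1\right) = 2$)
$K{\left(J,c \right)} = 2 + c$ ($K{\left(J,c \right)} = \left(3 + c\right) - 1 = 2 + c$)
$u{\left(D \right)} = - \frac{3 D}{4}$ ($u{\left(D \right)} = - \frac{2 D + D}{4} = - \frac{3 D}{4}$)
$u{\left(10 \right)} K{\left(-16,1 \right)} = \left(- \frac{3}{4}\right) 10 \left(2 + 1\right) = \left(- \frac{15}{2}\right) 3 = - \frac{45}{2}$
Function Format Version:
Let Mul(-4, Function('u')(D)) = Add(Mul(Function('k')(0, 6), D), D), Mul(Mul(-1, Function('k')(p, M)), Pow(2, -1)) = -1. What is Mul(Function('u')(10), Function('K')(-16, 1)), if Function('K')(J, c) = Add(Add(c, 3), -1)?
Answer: Rational(-45, 2) ≈ -22.500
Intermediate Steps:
Function('k')(p, M) = 2 (Function('k')(p, M) = Mul(-2, -1) = 2)
Function('K')(J, c) = Add(2, c) (Function('K')(J, c) = Add(Add(3, c), -1) = Add(2, c))
Function('u')(D) = Mul(Rational(-3, 4), D) (Function('u')(D) = Mul(Rational(-1, 4), Add(Mul(2, D), D)) = Mul(Rational(-1, 4), Mul(3, D)) = Mul(Rational(-3, 4), D))
Mul(Function('u')(10), Function('K')(-16, 1)) = Mul(Mul(Rational(-3, 4), 10), Add(2, 1)) = Mul(Rational(-15, 2), 3) = Rational(-45, 2)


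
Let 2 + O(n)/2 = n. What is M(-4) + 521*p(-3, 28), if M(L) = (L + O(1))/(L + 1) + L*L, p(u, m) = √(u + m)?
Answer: 2623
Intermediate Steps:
O(n) = -4 + 2*n
p(u, m) = √(m + u)
M(L) = L² + (-2 + L)/(1 + L) (M(L) = (L + (-4 + 2*1))/(L + 1) + L*L = (L + (-4 + 2))/(1 + L) + L² = (L - 2)/(1 + L) + L² = (-2 + L)/(1 + L) + L² = L² + (-2 + L)/(1 + L))
M(-4) + 521*p(-3, 28) = (-2 - 4 + (-4)² + (-4)³)/(1 - 4) + 521*√(28 - 3) = (-2 - 4 + 16 - 64)/(-3) + 521*√25 = -⅓*(-54) + 521*5 = 18 + 2605 = 2623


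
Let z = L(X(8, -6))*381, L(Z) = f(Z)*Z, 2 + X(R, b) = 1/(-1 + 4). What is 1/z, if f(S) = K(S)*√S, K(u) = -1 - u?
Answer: 3*I*√15/6350 ≈ 0.0018298*I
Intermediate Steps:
f(S) = √S*(-1 - S) (f(S) = (-1 - S)*√S = √S*(-1 - S))
X(R, b) = -5/3 (X(R, b) = -2 + 1/(-1 + 4) = -2 + 1/3 = -2 + ⅓ = -5/3)
L(Z) = Z^(3/2)*(-1 - Z) (L(Z) = (√Z*(-1 - Z))*Z = Z^(3/2)*(-1 - Z))
z = -1270*I*√15/9 (z = ((-5/3)^(3/2)*(-1 - 1*(-5/3)))*381 = ((-5*I*√15/9)*(-1 + 5/3))*381 = (-5*I*√15/9*(⅔))*381 = -10*I*√15/27*381 = -1270*I*√15/9 ≈ -546.52*I)
1/z = 1/(-1270*I*√15/9) = 3*I*√15/6350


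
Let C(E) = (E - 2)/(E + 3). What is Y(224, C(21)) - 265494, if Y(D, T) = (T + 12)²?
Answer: -152830295/576 ≈ -2.6533e+5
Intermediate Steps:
C(E) = (-2 + E)/(3 + E)
Y(D, T) = (12 + T)²
Y(224, C(21)) - 265494 = (12 + (-2 + 21)/(3 + 21))² - 265494 = (12 + 19/24)² - 265494 = (307/24)² - 265494 = 94249/576 - 265494 = -152830295/576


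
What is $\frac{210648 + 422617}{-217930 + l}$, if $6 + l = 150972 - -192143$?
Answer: $\frac{633265}{125179} \approx 5.0589$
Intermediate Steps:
$l = 343109$ ($l = -6 + \left(150972 - -192143\right) = -6 + \left(150972 + 192143\right) = -6 + 343115 = 343109$)
$\frac{210648 + 422617}{-217930 + l} = \frac{210648 + 422617}{-217930 + 343109} = \frac{633265}{125179}$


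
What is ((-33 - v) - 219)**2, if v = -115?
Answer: 18769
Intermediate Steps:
((-33 - v) - 219)**2 = ((-33 - 1*(-115)) - 219)**2 = ((-33 + 115) - 219)**2 = (82 - 219)**2 = (-137)**2 = 18769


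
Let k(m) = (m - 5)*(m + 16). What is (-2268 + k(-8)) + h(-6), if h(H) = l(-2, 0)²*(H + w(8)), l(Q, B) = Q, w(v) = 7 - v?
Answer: -2400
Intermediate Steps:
k(m) = (-5 + m)*(16 + m)
h(H) = -4 + 4*H (h(H) = (-2)²*(H + (7 - 1*8)) = 4*(H + (7 - 8)) = 4*(H - 1) = 4*(-1 + H) = -4 + 4*H)
(-2268 + k(-8)) + h(-6) = (-2268 + (-80 + (-8)² + 11*(-8))) + (-4 + 4*(-6)) = (-2268 + (-80 + 64 - 88)) + (-4 - 24) = (-2268 - 104) - 28 = -2372 - 28 = -2400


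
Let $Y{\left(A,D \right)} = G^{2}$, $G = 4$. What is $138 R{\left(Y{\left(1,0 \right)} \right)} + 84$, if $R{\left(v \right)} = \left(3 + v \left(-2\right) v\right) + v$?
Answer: $-67950$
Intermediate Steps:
$Y{\left(A,D \right)} = 16$ ($Y{\left(A,D \right)} = 4^{2} = 16$)
$R{\left(v \right)} = 3 + v - 2 v^{2}$ ($R{\left(v \right)} = \left(3 + - 2 v v\right) + v = \left(3 - 2 v^{2}\right) + v = 3 + v - 2 v^{2}$)
$138 R{\left(Y{\left(1,0 \right)} \right)} + 84 = 138 \left(3 + 16 - 2 \cdot 16^{2}\right) + 84 = 138 \left(3 + 16 - 512\right) + 84 = 138 \left(-493\right) + 84 = -68034 + 84 = -67950$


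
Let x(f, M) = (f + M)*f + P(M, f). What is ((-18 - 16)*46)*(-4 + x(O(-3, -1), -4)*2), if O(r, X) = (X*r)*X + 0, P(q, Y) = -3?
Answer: -50048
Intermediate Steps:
O(r, X) = r*X² (O(r, X) = r*X² + 0 = r*X²)
x(f, M) = -3 + f*(M + f) (x(f, M) = (f + M)*f - 3 = (M + f)*f - 3 = f*(M + f) - 3 = -3 + f*(M + f))
((-18 - 16)*46)*(-4 + x(O(-3, -1), -4)*2) = ((-18 - 16)*46)*(-4 + (-3 + (-3*(-1)²)² - (-12)*(-1)²)*2) = (-34*46)*(-4 + (-3 + (-3*1)² - (-12))*2) = -1564*(-4 + (-3 + (-3)² - 4*(-3))*2) = -1564*(-4 + (-3 + 9 + 12)*2) = -1564*(-4 + 18*2) = -1564*(-4 + 36) = -1564*32 = -50048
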